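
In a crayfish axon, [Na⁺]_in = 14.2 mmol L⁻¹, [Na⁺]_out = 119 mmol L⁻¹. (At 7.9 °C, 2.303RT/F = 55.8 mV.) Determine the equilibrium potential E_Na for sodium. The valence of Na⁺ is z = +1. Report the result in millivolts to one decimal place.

51.5 mV

E = (55.8/z) · log₁₀([Na⁺]_out/[Na⁺]_in) with z = +1.
= (55.8/1) · log₁₀(119/14.2) = 55.80 · log₁₀(8.38)
= 55.80 · (0.9233) = 51.52 mV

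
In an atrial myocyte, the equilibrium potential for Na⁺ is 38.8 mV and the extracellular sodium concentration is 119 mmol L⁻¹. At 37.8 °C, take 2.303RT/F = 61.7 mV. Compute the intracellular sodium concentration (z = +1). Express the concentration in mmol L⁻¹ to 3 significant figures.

28.0 mmol L⁻¹

Nernst: E = (61.7/1) · log₁₀([out]/[in]), so log₁₀([out]/[in]) = 38.8 × 1 / 61.7 = 0.6288.
[out]/[in] = 10^(0.6288) = 4.255.
[in] = 119 / 4.255 = 27.97 mmol L⁻¹.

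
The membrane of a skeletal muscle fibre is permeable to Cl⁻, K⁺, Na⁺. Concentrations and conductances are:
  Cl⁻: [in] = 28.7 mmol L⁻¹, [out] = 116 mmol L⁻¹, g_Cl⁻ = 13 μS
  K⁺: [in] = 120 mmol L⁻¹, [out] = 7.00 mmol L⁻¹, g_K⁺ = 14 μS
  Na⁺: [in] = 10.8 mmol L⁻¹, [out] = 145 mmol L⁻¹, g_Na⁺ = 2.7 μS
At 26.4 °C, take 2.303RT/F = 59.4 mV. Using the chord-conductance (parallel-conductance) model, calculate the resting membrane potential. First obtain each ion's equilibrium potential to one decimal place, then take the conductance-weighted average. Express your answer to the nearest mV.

-44 mV

E_Cl⁻ = (59.4/-1)·log₁₀(116/28.7) = -36.0 mV
E_K⁺ = (59.4/1)·log₁₀(7.00/120) = -73.3 mV
E_Na⁺ = (59.4/1)·log₁₀(145/10.8) = 67.0 mV
Vm = (Σ gᵢEᵢ)/(Σ gᵢ) = (13·-36.0 + 14·-73.3 + 2.7·67.0) / (13 + 14 + 2.7)
= -1313.30 / 29.7 = -44.22 mV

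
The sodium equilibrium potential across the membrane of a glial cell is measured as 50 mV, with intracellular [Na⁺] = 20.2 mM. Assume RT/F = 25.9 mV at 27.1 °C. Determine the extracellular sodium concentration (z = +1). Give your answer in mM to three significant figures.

Nernst: E = (25.9/1) · ln([out]/[in]), so ln([out]/[in]) = 50.0 × 1 / 25.9 = 1.9305.
[out]/[in] = e^(1.9305) = 6.893.
[out] = 6.893 × 20.2 = 139.2 mM.

139 mM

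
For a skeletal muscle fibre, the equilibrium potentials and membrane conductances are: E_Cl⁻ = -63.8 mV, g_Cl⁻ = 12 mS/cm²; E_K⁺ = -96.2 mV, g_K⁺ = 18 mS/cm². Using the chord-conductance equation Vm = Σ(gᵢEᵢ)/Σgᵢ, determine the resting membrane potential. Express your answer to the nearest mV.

-83 mV

Σ gᵢEᵢ = 12·(-63.8) + 18·(-96.2) = -2497.20
Σ gᵢ = 12 + 18 = 30
Vm = -2497.20 / 30 = -83.24 mV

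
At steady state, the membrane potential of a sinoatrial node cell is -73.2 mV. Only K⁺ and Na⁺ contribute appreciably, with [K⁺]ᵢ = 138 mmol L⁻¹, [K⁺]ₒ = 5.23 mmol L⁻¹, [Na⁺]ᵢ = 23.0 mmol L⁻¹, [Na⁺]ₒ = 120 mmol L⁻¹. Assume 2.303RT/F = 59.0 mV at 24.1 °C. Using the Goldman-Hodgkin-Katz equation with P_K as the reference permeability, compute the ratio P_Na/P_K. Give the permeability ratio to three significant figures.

0.0227

Let α = P_Na/P_K. GHK: Vm = 59.0·log₁₀[(Kₒ + α·Naₒ)/(Kᵢ + α·Naᵢ)].
10^(Vm/59.0) = 10^(-73.2/59.0) = 0.057454
So 0.057454·(Kᵢ + α·Naᵢ) = Kₒ + α·Naₒ → α = (0.057454·138.0 − 5.23) / (120.0 − 0.057454·23.0)
α = (7.929 − 5.23) / (120.0 − 1.321) = 2.699/118.7 = 0.02274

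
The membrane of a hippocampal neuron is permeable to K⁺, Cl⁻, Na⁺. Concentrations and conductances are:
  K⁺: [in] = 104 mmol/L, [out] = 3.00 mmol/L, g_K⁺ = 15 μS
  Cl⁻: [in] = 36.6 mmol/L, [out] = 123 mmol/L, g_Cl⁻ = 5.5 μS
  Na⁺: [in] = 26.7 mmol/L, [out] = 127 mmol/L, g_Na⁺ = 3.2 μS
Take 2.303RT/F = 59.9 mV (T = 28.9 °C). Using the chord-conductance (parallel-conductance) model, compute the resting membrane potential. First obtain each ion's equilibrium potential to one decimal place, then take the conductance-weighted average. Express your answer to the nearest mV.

-60 mV

E_K⁺ = (59.9/1)·log₁₀(3.00/104) = -92.2 mV
E_Cl⁻ = (59.9/-1)·log₁₀(123/36.6) = -31.5 mV
E_Na⁺ = (59.9/1)·log₁₀(127/26.7) = 40.6 mV
Vm = (Σ gᵢEᵢ)/(Σ gᵢ) = (15·-92.2 + 5.5·-31.5 + 3.2·40.6) / (15 + 5.5 + 3.2)
= -1426.33 / 23.7 = -60.18 mV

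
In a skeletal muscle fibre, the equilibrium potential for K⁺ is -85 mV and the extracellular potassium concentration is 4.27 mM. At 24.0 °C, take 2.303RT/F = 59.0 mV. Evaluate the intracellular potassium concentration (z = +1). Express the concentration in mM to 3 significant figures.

118 mM

Nernst: E = (59.0/1) · log₁₀([out]/[in]), so log₁₀([out]/[in]) = -85.0 × 1 / 59.0 = -1.4407.
[out]/[in] = 10^(-1.4407) = 0.03625.
[in] = 4.27 / 0.03625 = 117.8 mM.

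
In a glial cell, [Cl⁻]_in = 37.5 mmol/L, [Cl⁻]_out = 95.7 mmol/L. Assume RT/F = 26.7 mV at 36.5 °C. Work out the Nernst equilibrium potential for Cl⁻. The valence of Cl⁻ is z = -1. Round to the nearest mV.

-25 mV

E = (26.7/z) · ln([Cl⁻]_out/[Cl⁻]_in) with z = -1.
For an anion, dividing by z = -1 reverses the sign.
= (26.7/-1) · ln(95.7/37.5) = -26.70 · ln(2.552)
= -26.70 · (0.9369) = -25.01 mV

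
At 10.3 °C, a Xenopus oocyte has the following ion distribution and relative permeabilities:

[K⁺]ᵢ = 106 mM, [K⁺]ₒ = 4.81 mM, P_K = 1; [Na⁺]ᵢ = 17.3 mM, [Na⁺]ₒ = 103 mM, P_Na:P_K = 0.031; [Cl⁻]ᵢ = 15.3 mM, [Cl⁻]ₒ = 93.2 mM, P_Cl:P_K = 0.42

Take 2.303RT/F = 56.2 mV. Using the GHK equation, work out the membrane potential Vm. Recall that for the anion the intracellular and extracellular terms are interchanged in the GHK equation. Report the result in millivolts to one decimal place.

Vm = 56.2 · log₁₀[(Σ P·[cation]ₒ + Σ P·[anion]ᵢ) / (Σ P·[cation]ᵢ + Σ P·[anion]ₒ)]
Numerator = 1×4.81 + 0.031×103 + 0.42×15.3 = 14.43
Denominator = 1×106 + 0.031×17.3 + 0.42×93.2 = 145.7
Vm = 56.2 · log₁₀(0.099046) = 56.2 × (-1.0042) = -56.43 mV

-56.4 mV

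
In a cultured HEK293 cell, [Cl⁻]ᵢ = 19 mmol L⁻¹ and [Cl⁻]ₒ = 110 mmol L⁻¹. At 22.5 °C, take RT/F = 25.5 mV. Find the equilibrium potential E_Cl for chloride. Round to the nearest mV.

E = (25.5/z) · ln([Cl⁻]_out/[Cl⁻]_in) with z = -1.
For an anion, dividing by z = -1 reverses the sign.
= (25.5/-1) · ln(110/19) = -25.50 · ln(5.789)
= -25.50 · (1.7560) = -44.78 mV

-45 mV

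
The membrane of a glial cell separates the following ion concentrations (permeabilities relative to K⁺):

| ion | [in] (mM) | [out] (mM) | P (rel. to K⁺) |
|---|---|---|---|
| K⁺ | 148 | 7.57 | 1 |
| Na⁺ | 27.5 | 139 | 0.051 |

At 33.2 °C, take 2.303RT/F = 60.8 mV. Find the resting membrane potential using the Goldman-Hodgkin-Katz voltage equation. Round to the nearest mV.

-61 mV

Vm = 60.8 · log₁₀[(Σ P·[cation]ₒ + Σ P·[anion]ᵢ) / (Σ P·[cation]ᵢ + Σ P·[anion]ₒ)]
Numerator = 1×7.57 + 0.051×139 = 14.66
Denominator = 1×148 + 0.051×27.5 = 149.4
Vm = 60.8 · log₁₀(0.098118) = 60.8 × (-1.0083) = -61.30 mV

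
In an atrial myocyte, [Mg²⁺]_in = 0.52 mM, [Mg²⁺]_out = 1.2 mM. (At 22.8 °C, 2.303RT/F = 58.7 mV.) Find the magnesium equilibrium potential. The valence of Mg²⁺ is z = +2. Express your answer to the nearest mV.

E = (58.7/z) · log₁₀([Mg²⁺]_out/[Mg²⁺]_in) with z = +2.
= (58.7/2) · log₁₀(1.2/0.52) = 29.35 · log₁₀(2.308)
= 29.35 · (0.3632) = 10.66 mV

11 mV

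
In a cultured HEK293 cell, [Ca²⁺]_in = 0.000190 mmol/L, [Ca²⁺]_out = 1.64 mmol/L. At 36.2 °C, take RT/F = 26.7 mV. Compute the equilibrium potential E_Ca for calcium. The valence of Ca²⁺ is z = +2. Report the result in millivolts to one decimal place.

E = (26.7/z) · ln([Ca²⁺]_out/[Ca²⁺]_in) with z = +2.
= (26.7/2) · ln(1.64/0.000190) = 13.35 · ln(8632)
= 13.35 · (9.0632) = 120.99 mV

121.0 mV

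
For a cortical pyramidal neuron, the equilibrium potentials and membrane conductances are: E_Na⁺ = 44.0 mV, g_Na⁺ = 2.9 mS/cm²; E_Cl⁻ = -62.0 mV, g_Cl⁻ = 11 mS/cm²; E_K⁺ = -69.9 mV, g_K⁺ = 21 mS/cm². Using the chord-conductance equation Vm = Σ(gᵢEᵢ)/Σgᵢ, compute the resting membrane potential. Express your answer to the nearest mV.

Σ gᵢEᵢ = 2.9·(44.0) + 11·(-62.0) + 21·(-69.9) = -2022.30
Σ gᵢ = 2.9 + 11 + 21 = 34.9
Vm = -2022.30 / 34.9 = -57.95 mV

-58 mV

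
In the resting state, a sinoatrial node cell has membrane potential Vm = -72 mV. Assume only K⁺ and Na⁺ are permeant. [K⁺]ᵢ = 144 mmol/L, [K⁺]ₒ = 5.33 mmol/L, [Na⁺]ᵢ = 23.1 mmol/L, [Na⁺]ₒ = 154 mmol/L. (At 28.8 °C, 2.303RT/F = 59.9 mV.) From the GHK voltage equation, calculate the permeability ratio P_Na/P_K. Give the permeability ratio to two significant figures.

Let α = P_Na/P_K. GHK: Vm = 59.9·log₁₀[(Kₒ + α·Naₒ)/(Kᵢ + α·Naᵢ)].
10^(Vm/59.9) = 10^(-72.0/59.9) = 0.062805
So 0.062805·(Kᵢ + α·Naᵢ) = Kₒ + α·Naₒ → α = (0.062805·144.0 − 5.33) / (154.0 − 0.062805·23.1)
α = (9.044 − 5.33) / (154.0 − 1.451) = 3.714/152.5 = 0.02435

0.024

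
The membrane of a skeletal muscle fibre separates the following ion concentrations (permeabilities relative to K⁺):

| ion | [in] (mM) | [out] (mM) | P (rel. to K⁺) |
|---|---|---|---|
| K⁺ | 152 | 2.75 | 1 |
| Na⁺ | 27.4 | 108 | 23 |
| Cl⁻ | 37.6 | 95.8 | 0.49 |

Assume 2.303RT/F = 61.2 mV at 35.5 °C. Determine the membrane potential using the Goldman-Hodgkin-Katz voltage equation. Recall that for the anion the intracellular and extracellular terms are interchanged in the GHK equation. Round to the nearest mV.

Vm = 61.2 · log₁₀[(Σ P·[cation]ₒ + Σ P·[anion]ᵢ) / (Σ P·[cation]ᵢ + Σ P·[anion]ₒ)]
Numerator = 1×2.75 + 23×108 + 0.49×37.6 = 2505
Denominator = 1×152 + 23×27.4 + 0.49×95.8 = 829.1
Vm = 61.2 · log₁₀(3.0214) = 61.2 × (0.4802) = 29.39 mV

29 mV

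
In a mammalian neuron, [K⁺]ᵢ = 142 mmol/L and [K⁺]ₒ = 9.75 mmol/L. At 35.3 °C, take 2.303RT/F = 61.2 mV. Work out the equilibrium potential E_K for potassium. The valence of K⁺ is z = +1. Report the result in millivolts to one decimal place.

E = (61.2/z) · log₁₀([K⁺]_out/[K⁺]_in) with z = +1.
= (61.2/1) · log₁₀(9.75/142) = 61.20 · log₁₀(0.06866)
= 61.20 · (-1.1633) = -71.19 mV

-71.2 mV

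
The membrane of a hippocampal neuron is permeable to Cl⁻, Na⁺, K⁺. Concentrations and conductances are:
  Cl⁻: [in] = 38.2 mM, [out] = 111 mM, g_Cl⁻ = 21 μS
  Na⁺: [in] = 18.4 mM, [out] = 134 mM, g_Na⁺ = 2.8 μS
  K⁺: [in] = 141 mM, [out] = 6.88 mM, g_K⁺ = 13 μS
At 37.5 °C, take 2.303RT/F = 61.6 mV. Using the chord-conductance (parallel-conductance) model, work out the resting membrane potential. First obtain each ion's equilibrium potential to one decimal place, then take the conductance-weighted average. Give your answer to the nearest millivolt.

-41 mV

E_Cl⁻ = (61.6/-1)·log₁₀(111/38.2) = -28.5 mV
E_Na⁺ = (61.6/1)·log₁₀(134/18.4) = 53.1 mV
E_K⁺ = (61.6/1)·log₁₀(6.88/141) = -80.8 mV
Vm = (Σ gᵢEᵢ)/(Σ gᵢ) = (21·-28.5 + 2.8·53.1 + 13·-80.8) / (21 + 2.8 + 13)
= -1500.22 / 36.8 = -40.77 mV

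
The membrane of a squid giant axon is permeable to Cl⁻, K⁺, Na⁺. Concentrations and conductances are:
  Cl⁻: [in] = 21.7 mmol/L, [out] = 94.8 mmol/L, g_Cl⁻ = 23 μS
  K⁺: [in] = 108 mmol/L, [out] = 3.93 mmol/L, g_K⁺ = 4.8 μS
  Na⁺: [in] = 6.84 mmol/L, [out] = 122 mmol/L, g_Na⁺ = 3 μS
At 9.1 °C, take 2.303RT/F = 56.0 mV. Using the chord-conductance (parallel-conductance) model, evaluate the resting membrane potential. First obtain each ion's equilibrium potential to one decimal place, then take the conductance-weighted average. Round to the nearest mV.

-33 mV

E_Cl⁻ = (56.0/-1)·log₁₀(94.8/21.7) = -35.9 mV
E_K⁺ = (56.0/1)·log₁₀(3.93/108) = -80.6 mV
E_Na⁺ = (56.0/1)·log₁₀(122/6.84) = 70.1 mV
Vm = (Σ gᵢEᵢ)/(Σ gᵢ) = (23·-35.9 + 4.8·-80.6 + 3·70.1) / (23 + 4.8 + 3)
= -1002.28 / 30.8 = -32.54 mV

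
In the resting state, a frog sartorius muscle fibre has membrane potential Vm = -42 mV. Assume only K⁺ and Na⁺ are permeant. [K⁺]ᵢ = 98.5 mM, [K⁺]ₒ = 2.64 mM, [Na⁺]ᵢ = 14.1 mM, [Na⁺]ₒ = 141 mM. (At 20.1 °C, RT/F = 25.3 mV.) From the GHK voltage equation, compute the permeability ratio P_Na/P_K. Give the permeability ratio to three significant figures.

Let α = P_Na/P_K. GHK: Vm = 25.3·ln[(Kₒ + α·Naₒ)/(Kᵢ + α·Naᵢ)].
e^(Vm/25.3) = e^(-42.0/25.3) = 0.19012
So 0.19012·(Kᵢ + α·Naᵢ) = Kₒ + α·Naₒ → α = (0.19012·98.5 − 2.64) / (141.0 − 0.19012·14.1)
α = (18.73 − 2.64) / (141.0 − 2.681) = 16.09/138.3 = 0.1163

0.116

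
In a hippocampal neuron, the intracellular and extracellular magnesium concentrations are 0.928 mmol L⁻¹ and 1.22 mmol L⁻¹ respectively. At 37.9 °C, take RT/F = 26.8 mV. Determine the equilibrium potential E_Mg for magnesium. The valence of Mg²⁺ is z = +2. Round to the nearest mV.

4 mV

E = (26.8/z) · ln([Mg²⁺]_out/[Mg²⁺]_in) with z = +2.
= (26.8/2) · ln(1.22/0.928) = 13.40 · ln(1.315)
= 13.40 · (0.2736) = 3.67 mV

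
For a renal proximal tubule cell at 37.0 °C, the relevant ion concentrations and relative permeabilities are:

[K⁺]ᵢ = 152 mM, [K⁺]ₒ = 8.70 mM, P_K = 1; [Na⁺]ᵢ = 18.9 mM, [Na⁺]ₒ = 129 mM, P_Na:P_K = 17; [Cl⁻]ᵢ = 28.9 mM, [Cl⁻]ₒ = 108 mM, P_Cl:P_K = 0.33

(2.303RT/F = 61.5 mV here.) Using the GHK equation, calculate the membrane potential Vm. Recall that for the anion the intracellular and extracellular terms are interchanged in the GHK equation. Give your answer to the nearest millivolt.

39 mV

Vm = 61.5 · log₁₀[(Σ P·[cation]ₒ + Σ P·[anion]ᵢ) / (Σ P·[cation]ᵢ + Σ P·[anion]ₒ)]
Numerator = 1×8.70 + 17×129 + 0.33×28.9 = 2211
Denominator = 1×152 + 17×18.9 + 0.33×108 = 508.9
Vm = 61.5 · log₁₀(4.3448) = 61.5 × (0.6380) = 39.24 mV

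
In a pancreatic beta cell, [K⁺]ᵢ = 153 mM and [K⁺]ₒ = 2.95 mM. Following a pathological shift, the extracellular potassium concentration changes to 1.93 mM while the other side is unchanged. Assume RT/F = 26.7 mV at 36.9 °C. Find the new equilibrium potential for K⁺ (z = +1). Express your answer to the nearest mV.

After the shift: [K⁺]_out = 1.93, [K⁺]_in = 153 mM.
E_new = (26.7/1)·ln(1.93/153) = 26.70 · (-4.3729) = -116.76 mV

-117 mV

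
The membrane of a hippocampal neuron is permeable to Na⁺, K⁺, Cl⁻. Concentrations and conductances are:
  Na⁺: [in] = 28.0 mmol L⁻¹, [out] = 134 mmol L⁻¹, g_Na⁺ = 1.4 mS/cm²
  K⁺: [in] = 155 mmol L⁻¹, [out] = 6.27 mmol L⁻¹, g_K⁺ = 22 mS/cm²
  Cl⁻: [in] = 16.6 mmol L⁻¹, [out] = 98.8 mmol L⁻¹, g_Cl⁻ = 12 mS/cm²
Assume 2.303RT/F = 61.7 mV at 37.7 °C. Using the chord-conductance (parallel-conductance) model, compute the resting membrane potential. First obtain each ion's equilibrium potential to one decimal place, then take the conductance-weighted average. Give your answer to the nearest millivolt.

-68 mV

E_Na⁺ = (61.7/1)·log₁₀(134/28.0) = 42.0 mV
E_K⁺ = (61.7/1)·log₁₀(6.27/155) = -86.0 mV
E_Cl⁻ = (61.7/-1)·log₁₀(98.8/16.6) = -47.8 mV
Vm = (Σ gᵢEᵢ)/(Σ gᵢ) = (1.4·42.0 + 22·-86.0 + 12·-47.8) / (1.4 + 22 + 12)
= -2406.80 / 35.4 = -67.99 mV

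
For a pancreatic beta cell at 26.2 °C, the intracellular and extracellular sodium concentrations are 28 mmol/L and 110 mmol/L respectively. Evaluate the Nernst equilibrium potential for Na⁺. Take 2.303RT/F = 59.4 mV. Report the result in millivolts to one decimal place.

E = (59.4/z) · log₁₀([Na⁺]_out/[Na⁺]_in) with z = +1.
= (59.4/1) · log₁₀(110/28) = 59.40 · log₁₀(3.929)
= 59.40 · (0.5942) = 35.30 mV

35.3 mV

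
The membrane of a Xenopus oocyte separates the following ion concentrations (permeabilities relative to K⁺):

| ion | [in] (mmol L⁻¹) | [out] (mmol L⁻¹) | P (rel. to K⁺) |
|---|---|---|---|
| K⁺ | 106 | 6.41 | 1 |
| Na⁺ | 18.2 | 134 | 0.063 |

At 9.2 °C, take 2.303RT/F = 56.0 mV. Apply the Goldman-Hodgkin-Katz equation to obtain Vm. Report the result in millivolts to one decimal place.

-48.1 mV

Vm = 56.0 · log₁₀[(Σ P·[cation]ₒ + Σ P·[anion]ᵢ) / (Σ P·[cation]ᵢ + Σ P·[anion]ₒ)]
Numerator = 1×6.41 + 0.063×134 = 14.85
Denominator = 1×106 + 0.063×18.2 = 107.1
Vm = 56.0 · log₁₀(0.13861) = 56.0 × (-0.8582) = -48.06 mV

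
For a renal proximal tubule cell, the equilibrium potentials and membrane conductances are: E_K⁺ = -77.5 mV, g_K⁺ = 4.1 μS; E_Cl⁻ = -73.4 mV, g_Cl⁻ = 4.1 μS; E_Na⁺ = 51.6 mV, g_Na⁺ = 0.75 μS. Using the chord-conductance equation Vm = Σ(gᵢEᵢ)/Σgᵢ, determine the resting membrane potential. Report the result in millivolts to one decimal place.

Σ gᵢEᵢ = 4.1·(-77.5) + 4.1·(-73.4) + 0.75·(51.6) = -579.99
Σ gᵢ = 4.1 + 4.1 + 0.75 = 8.95
Vm = -579.99 / 8.95 = -64.80 mV

-64.8 mV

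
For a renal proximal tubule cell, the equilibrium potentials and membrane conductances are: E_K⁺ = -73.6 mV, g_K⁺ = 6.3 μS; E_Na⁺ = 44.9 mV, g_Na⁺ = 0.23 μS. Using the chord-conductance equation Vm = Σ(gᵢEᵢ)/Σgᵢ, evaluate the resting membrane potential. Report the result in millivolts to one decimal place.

Σ gᵢEᵢ = 6.3·(-73.6) + 0.23·(44.9) = -453.35
Σ gᵢ = 6.3 + 0.23 = 6.53
Vm = -453.35 / 6.53 = -69.43 mV

-69.4 mV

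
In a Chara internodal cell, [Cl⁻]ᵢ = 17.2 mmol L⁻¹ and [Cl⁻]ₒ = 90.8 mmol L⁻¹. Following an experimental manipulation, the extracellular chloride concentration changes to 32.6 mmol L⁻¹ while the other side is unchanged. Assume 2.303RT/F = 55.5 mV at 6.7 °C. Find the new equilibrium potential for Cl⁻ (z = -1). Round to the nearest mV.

After the shift: [Cl⁻]_out = 32.6, [Cl⁻]_in = 17.2 mmol L⁻¹.
E_new = (55.5/-1)·log₁₀(32.6/17.2) = -55.50 · (0.2777) = -15.41 mV

-15 mV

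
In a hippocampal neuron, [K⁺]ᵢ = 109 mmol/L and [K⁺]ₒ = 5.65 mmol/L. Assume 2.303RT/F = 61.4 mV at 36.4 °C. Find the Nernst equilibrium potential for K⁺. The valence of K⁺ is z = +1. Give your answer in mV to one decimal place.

E = (61.4/z) · log₁₀([K⁺]_out/[K⁺]_in) with z = +1.
= (61.4/1) · log₁₀(5.65/109) = 61.40 · log₁₀(0.05183)
= 61.40 · (-1.2854) = -78.92 mV

-78.9 mV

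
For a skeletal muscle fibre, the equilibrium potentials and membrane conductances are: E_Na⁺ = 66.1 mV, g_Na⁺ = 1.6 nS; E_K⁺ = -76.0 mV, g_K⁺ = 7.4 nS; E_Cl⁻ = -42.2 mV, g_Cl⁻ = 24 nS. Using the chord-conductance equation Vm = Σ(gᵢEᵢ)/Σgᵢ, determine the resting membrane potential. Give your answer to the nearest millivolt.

Σ gᵢEᵢ = 1.6·(66.1) + 7.4·(-76.0) + 24·(-42.2) = -1469.44
Σ gᵢ = 1.6 + 7.4 + 24 = 33
Vm = -1469.44 / 33 = -44.53 mV

-45 mV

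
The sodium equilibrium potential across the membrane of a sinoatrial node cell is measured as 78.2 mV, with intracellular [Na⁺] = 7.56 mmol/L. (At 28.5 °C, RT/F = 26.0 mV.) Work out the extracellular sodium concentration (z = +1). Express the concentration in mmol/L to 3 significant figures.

153 mmol/L

Nernst: E = (26.0/1) · ln([out]/[in]), so ln([out]/[in]) = 78.2 × 1 / 26.0 = 3.0077.
[out]/[in] = e^(3.0077) = 20.24.
[out] = 20.24 × 7.56 = 153 mmol/L.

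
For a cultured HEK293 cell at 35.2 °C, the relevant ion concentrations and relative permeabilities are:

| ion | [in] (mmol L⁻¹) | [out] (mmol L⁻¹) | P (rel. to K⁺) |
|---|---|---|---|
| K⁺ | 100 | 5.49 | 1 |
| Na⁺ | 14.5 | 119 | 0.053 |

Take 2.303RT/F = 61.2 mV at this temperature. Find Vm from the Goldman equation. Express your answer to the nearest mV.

Vm = 61.2 · log₁₀[(Σ P·[cation]ₒ + Σ P·[anion]ᵢ) / (Σ P·[cation]ᵢ + Σ P·[anion]ₒ)]
Numerator = 1×5.49 + 0.053×119 = 11.8
Denominator = 1×100 + 0.053×14.5 = 100.8
Vm = 61.2 · log₁₀(0.11707) = 61.2 × (-0.9316) = -57.01 mV

-57 mV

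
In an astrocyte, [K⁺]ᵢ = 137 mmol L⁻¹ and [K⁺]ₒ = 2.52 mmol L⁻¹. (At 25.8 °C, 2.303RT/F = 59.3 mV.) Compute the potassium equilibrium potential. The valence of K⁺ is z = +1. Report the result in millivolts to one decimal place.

E = (59.3/z) · log₁₀([K⁺]_out/[K⁺]_in) with z = +1.
= (59.3/1) · log₁₀(2.52/137) = 59.30 · log₁₀(0.01839)
= 59.30 · (-1.7353) = -102.90 mV

-102.9 mV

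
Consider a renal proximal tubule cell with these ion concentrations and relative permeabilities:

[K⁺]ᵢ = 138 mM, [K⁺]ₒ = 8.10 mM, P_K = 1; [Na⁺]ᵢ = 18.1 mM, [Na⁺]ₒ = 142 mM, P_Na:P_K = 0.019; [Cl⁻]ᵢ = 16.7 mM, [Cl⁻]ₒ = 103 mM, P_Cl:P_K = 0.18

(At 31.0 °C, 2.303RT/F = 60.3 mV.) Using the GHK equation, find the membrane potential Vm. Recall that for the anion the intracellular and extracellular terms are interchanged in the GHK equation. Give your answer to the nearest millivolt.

-64 mV

Vm = 60.3 · log₁₀[(Σ P·[cation]ₒ + Σ P·[anion]ᵢ) / (Σ P·[cation]ᵢ + Σ P·[anion]ₒ)]
Numerator = 1×8.10 + 0.019×142 + 0.18×16.7 = 13.8
Denominator = 1×138 + 0.019×18.1 + 0.18×103 = 156.9
Vm = 60.3 · log₁₀(0.087989) = 60.3 × (-1.0556) = -63.65 mV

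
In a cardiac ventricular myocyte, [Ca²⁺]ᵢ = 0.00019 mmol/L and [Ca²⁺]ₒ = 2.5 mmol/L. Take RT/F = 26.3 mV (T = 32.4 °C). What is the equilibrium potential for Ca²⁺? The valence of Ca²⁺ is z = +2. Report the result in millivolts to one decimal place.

E = (26.3/z) · ln([Ca²⁺]_out/[Ca²⁺]_in) with z = +2.
= (26.3/2) · ln(2.5/0.00019) = 13.15 · ln(1.316e+04)
= 13.15 · (9.4848) = 124.72 mV

124.7 mV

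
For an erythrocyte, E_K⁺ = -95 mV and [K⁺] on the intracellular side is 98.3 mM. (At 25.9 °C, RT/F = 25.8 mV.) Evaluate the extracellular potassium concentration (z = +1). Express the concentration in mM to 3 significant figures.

Nernst: E = (25.8/1) · ln([out]/[in]), so ln([out]/[in]) = -95.0 × 1 / 25.8 = -3.6822.
[out]/[in] = e^(-3.6822) = 0.02517.
[out] = 0.02517 × 98.3 = 2.474 mM.

2.47 mM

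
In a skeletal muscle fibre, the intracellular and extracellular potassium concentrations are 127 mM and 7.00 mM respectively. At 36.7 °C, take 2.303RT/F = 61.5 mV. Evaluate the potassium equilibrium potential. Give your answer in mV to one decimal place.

-77.4 mV

E = (61.5/z) · log₁₀([K⁺]_out/[K⁺]_in) with z = +1.
= (61.5/1) · log₁₀(7.00/127) = 61.50 · log₁₀(0.05512)
= 61.50 · (-1.2587) = -77.41 mV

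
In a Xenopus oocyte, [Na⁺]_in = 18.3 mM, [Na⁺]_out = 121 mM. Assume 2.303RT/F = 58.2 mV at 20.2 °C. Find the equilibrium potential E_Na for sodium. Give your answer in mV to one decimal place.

E = (58.2/z) · log₁₀([Na⁺]_out/[Na⁺]_in) with z = +1.
= (58.2/1) · log₁₀(121/18.3) = 58.20 · log₁₀(6.612)
= 58.20 · (0.8203) = 47.74 mV

47.7 mV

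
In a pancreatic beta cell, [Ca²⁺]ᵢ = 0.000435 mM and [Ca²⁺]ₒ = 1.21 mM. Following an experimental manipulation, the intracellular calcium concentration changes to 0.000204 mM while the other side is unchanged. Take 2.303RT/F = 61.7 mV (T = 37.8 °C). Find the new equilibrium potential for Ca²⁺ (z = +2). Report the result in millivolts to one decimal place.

After the shift: [Ca²⁺]_out = 1.21, [Ca²⁺]_in = 0.000204 mM.
E_new = (61.7/2)·log₁₀(1.21/0.000204) = 30.85 · (3.7732) = 116.40 mV

116.4 mV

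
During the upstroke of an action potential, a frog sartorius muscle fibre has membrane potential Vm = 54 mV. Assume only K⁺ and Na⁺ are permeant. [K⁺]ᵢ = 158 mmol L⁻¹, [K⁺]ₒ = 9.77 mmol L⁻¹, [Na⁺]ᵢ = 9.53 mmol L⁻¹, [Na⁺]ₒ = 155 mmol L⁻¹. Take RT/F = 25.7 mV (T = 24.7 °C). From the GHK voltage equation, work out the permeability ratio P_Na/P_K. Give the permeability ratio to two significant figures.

Let α = P_Na/P_K. GHK: Vm = 25.7·ln[(Kₒ + α·Naₒ)/(Kᵢ + α·Naᵢ)].
e^(Vm/25.7) = e^(54.0/25.7) = 8.1757
So 8.1757·(Kᵢ + α·Naᵢ) = Kₒ + α·Naₒ → α = (8.1757·158.0 − 9.77) / (155.0 − 8.1757·9.53)
α = (1292 − 9.77) / (155.0 − 77.91) = 1282/77.09 = 16.63

17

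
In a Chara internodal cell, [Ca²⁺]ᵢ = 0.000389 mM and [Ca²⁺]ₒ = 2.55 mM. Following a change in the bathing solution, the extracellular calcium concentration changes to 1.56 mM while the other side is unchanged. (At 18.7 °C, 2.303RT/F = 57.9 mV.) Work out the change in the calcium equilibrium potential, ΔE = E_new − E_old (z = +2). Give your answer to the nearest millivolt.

-6 mV

E_old = (57.9/2)·log₁₀(2.55/0.000389) = 110.49 mV
E_new = (57.9/2)·log₁₀(1.56/0.000389) = 104.31 mV
ΔE = 104.31 − (110.49) = -6.18 mV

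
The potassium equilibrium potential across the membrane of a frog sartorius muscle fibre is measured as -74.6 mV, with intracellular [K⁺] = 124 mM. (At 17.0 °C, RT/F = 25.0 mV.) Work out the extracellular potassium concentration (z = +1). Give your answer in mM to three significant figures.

6.27 mM

Nernst: E = (25.0/1) · ln([out]/[in]), so ln([out]/[in]) = -74.6 × 1 / 25.0 = -2.9840.
[out]/[in] = e^(-2.9840) = 0.05059.
[out] = 0.05059 × 124 = 6.273 mM.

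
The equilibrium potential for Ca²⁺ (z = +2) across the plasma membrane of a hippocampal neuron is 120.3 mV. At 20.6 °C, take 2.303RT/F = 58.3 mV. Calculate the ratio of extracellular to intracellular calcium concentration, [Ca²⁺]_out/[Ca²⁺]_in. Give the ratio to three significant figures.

log₁₀([out]/[in]) = E·z/(58.3) = 120.3 × 2 / 58.3 = 4.1269
[out]/[in] = 10^(4.1269) = 1.339e+04

13400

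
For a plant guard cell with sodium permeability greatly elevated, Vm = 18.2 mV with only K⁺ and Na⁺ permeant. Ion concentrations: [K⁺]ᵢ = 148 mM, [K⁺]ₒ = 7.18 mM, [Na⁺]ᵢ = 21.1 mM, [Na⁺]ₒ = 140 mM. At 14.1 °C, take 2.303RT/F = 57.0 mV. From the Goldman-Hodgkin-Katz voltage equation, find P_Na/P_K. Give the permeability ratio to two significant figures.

3.1

Let α = P_Na/P_K. GHK: Vm = 57.0·log₁₀[(Kₒ + α·Naₒ)/(Kᵢ + α·Naᵢ)].
10^(Vm/57.0) = 10^(18.2/57.0) = 2.0859
So 2.0859·(Kᵢ + α·Naᵢ) = Kₒ + α·Naₒ → α = (2.0859·148.0 − 7.18) / (140.0 − 2.0859·21.1)
α = (308.7 − 7.18) / (140.0 − 44.01) = 301.5/95.99 = 3.141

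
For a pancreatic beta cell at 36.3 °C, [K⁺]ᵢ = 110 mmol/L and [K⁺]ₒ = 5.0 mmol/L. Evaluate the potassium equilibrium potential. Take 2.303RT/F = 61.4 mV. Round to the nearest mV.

E = (61.4/z) · log₁₀([K⁺]_out/[K⁺]_in) with z = +1.
= (61.4/1) · log₁₀(5.0/110) = 61.40 · log₁₀(0.04545)
= 61.40 · (-1.3424) = -82.42 mV

-82 mV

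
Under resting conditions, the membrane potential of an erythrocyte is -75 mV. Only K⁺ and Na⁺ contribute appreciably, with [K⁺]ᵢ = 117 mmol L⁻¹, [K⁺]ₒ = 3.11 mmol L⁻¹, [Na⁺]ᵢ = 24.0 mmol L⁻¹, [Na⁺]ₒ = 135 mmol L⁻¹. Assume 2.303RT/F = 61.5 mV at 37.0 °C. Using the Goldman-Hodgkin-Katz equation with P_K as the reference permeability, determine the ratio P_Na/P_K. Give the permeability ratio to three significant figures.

Let α = P_Na/P_K. GHK: Vm = 61.5·log₁₀[(Kₒ + α·Naₒ)/(Kᵢ + α·Naᵢ)].
10^(Vm/61.5) = 10^(-75.0/61.5) = 0.060324
So 0.060324·(Kᵢ + α·Naᵢ) = Kₒ + α·Naₒ → α = (0.060324·117.0 − 3.11) / (135.0 − 0.060324·24.0)
α = (7.058 − 3.11) / (135.0 − 1.448) = 3.948/133.6 = 0.02956

0.0296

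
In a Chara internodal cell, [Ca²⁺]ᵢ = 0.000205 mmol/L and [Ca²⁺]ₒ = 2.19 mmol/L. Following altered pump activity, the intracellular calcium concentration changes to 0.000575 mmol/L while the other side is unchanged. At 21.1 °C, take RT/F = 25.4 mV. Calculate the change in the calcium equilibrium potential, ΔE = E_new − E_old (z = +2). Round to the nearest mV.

E_old = (25.4/2)·ln(2.19/0.000205) = 117.81 mV
E_new = (25.4/2)·ln(2.19/0.000575) = 104.71 mV
ΔE = 104.71 − (117.81) = -13.10 mV

-13 mV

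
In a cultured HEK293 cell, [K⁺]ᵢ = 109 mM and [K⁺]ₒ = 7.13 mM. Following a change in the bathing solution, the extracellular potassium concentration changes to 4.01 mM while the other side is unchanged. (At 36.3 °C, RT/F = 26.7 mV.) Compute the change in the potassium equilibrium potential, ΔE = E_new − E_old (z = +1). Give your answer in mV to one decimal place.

E_old = (26.7/1)·ln(7.13/109) = -72.81 mV
E_new = (26.7/1)·ln(4.01/109) = -88.18 mV
ΔE = -88.18 − (-72.81) = -15.37 mV

-15.4 mV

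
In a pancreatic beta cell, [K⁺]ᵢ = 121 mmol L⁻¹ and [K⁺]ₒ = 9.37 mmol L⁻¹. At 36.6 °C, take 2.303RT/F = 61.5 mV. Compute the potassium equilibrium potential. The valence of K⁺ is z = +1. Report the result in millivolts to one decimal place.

-68.3 mV

E = (61.5/z) · log₁₀([K⁺]_out/[K⁺]_in) with z = +1.
= (61.5/1) · log₁₀(9.37/121) = 61.50 · log₁₀(0.07744)
= 61.50 · (-1.1110) = -68.33 mV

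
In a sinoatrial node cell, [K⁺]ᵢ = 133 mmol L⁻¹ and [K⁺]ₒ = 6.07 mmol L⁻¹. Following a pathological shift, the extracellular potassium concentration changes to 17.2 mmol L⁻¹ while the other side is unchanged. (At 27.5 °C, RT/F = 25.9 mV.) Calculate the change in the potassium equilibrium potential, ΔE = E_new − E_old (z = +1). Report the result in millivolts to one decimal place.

E_old = (25.9/1)·ln(6.07/133) = -79.95 mV
E_new = (25.9/1)·ln(17.2/133) = -52.98 mV
ΔE = -52.98 − (-79.95) = 26.98 mV

27.0 mV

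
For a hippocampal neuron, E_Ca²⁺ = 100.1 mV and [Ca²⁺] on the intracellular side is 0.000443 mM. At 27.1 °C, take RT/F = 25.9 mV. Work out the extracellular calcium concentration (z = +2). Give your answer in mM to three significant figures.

Nernst: E = (25.9/2) · ln([out]/[in]), so ln([out]/[in]) = 100.1 × 2 / 25.9 = 7.7297.
[out]/[in] = e^(7.7297) = 2275.
[out] = 2275 × 0.000443 = 1.008 mM.

1.01 mM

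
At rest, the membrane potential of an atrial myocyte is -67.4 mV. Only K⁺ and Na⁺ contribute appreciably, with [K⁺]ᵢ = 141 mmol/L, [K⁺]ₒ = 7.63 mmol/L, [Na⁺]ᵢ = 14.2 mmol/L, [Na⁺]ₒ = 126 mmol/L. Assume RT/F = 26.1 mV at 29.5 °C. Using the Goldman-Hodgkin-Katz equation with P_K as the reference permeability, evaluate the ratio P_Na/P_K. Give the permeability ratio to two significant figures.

Let α = P_Na/P_K. GHK: Vm = 26.1·ln[(Kₒ + α·Naₒ)/(Kᵢ + α·Naᵢ)].
e^(Vm/26.1) = e^(-67.4/26.1) = 0.075594
So 0.075594·(Kᵢ + α·Naᵢ) = Kₒ + α·Naₒ → α = (0.075594·141.0 − 7.63) / (126.0 − 0.075594·14.2)
α = (10.66 − 7.63) / (126.0 − 1.073) = 3.029/124.9 = 0.02424

0.024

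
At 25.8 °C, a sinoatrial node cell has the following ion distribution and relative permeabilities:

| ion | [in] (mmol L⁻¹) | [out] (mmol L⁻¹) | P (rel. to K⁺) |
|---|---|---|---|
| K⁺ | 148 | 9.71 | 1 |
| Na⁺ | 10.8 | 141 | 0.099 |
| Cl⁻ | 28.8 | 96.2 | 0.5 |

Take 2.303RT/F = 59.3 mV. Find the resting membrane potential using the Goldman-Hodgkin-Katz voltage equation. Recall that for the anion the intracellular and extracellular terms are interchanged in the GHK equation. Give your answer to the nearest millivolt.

-42 mV

Vm = 59.3 · log₁₀[(Σ P·[cation]ₒ + Σ P·[anion]ᵢ) / (Σ P·[cation]ᵢ + Σ P·[anion]ₒ)]
Numerator = 1×9.71 + 0.099×141 + 0.5×28.8 = 38.07
Denominator = 1×148 + 0.099×10.8 + 0.5×96.2 = 197.2
Vm = 59.3 · log₁₀(0.19308) = 59.3 × (-0.7143) = -42.36 mV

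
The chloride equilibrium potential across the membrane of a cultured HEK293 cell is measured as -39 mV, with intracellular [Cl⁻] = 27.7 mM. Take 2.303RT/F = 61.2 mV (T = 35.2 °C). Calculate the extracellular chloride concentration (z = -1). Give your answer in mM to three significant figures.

120 mM

Nernst: E = (61.2/-1) · log₁₀([out]/[in]), so log₁₀([out]/[in]) = -39.0 × -1 / 61.2 = 0.6373.
[out]/[in] = 10^(0.6373) = 4.338.
[out] = 4.338 × 27.7 = 120.2 mM.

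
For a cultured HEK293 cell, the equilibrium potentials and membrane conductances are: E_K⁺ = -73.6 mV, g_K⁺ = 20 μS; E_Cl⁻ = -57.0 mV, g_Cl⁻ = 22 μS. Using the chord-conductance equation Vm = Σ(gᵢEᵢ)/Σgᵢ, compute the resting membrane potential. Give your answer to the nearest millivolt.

-65 mV

Σ gᵢEᵢ = 20·(-73.6) + 22·(-57.0) = -2726.00
Σ gᵢ = 20 + 22 = 42
Vm = -2726.00 / 42 = -64.90 mV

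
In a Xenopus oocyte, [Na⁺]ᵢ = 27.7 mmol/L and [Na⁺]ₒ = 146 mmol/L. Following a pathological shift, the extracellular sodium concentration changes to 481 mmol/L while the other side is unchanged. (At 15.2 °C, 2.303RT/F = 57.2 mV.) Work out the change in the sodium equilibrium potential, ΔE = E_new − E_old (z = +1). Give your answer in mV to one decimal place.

E_old = (57.2/1)·log₁₀(146/27.7) = 41.29 mV
E_new = (57.2/1)·log₁₀(481/27.7) = 70.91 mV
ΔE = 70.91 − (41.29) = 29.62 mV

29.6 mV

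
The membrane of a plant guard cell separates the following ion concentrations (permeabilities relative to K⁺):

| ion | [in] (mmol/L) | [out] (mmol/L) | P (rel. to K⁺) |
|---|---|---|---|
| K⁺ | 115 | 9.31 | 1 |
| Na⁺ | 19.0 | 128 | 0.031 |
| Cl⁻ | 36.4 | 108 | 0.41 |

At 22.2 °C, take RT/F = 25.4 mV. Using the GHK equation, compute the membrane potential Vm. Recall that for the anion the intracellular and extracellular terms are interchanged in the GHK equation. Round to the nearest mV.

-44 mV

Vm = 25.4 · ln[(Σ P·[cation]ₒ + Σ P·[anion]ᵢ) / (Σ P·[cation]ᵢ + Σ P·[anion]ₒ)]
Numerator = 1×9.31 + 0.031×128 + 0.41×36.4 = 28.2
Denominator = 1×115 + 0.031×19.0 + 0.41×108 = 159.9
Vm = 25.4 · ln(0.17641) = 25.4 × (-1.7350) = -44.07 mV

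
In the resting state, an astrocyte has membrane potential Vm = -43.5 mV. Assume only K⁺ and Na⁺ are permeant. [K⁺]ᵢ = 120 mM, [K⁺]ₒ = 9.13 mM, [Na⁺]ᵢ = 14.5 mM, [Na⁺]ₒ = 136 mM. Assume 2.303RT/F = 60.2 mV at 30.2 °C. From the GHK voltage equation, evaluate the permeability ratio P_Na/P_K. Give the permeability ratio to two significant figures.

Let α = P_Na/P_K. GHK: Vm = 60.2·log₁₀[(Kₒ + α·Naₒ)/(Kᵢ + α·Naᵢ)].
10^(Vm/60.2) = 10^(-43.5/60.2) = 0.18941
So 0.18941·(Kᵢ + α·Naᵢ) = Kₒ + α·Naₒ → α = (0.18941·120.0 − 9.13) / (136.0 − 0.18941·14.5)
α = (22.73 − 9.13) / (136.0 − 2.746) = 13.6/133.3 = 0.1021

0.10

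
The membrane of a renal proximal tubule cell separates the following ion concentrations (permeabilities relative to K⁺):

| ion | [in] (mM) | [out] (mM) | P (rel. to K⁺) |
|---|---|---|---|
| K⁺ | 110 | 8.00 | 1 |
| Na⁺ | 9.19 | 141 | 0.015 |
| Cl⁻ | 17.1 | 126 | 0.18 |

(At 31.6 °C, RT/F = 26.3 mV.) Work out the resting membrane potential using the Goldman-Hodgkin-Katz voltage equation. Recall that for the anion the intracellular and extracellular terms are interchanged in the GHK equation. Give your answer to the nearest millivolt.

-61 mV

Vm = 26.3 · ln[(Σ P·[cation]ₒ + Σ P·[anion]ᵢ) / (Σ P·[cation]ᵢ + Σ P·[anion]ₒ)]
Numerator = 1×8.00 + 0.015×141 + 0.18×17.1 = 13.19
Denominator = 1×110 + 0.015×9.19 + 0.18×126 = 132.8
Vm = 26.3 · ln(0.099332) = 26.3 × (-2.3093) = -60.73 mV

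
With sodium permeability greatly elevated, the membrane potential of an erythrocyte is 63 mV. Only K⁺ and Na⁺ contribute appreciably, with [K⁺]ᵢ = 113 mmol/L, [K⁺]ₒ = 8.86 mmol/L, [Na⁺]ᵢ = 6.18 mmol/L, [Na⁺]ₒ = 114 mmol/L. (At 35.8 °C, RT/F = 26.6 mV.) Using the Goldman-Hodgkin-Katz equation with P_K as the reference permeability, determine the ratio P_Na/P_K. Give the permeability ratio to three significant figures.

Let α = P_Na/P_K. GHK: Vm = 26.6·ln[(Kₒ + α·Naₒ)/(Kᵢ + α·Naᵢ)].
e^(Vm/26.6) = e^(63.0/26.6) = 10.681
So 10.681·(Kᵢ + α·Naᵢ) = Kₒ + α·Naₒ → α = (10.681·113.0 − 8.86) / (114.0 − 10.681·6.18)
α = (1207 − 8.86) / (114.0 − 66.01) = 1198/47.99 = 24.96

25.0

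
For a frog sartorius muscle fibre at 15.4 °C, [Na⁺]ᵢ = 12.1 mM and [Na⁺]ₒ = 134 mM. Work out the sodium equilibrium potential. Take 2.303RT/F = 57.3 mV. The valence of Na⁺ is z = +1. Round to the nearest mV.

E = (57.3/z) · log₁₀([Na⁺]_out/[Na⁺]_in) with z = +1.
= (57.3/1) · log₁₀(134/12.1) = 57.30 · log₁₀(11.07)
= 57.30 · (1.0443) = 59.84 mV

60 mV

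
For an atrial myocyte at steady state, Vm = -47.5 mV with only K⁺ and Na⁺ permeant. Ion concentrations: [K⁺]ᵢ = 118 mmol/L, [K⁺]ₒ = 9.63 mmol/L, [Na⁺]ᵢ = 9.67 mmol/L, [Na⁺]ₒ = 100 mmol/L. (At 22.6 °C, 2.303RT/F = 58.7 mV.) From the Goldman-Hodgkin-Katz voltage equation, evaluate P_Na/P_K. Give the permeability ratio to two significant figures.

0.088

Let α = P_Na/P_K. GHK: Vm = 58.7·log₁₀[(Kₒ + α·Naₒ)/(Kᵢ + α·Naᵢ)].
10^(Vm/58.7) = 10^(-47.5/58.7) = 0.15517
So 0.15517·(Kᵢ + α·Naᵢ) = Kₒ + α·Naₒ → α = (0.15517·118.0 − 9.63) / (100.0 − 0.15517·9.67)
α = (18.31 − 9.63) / (100.0 − 1.5) = 8.68/98.5 = 0.08812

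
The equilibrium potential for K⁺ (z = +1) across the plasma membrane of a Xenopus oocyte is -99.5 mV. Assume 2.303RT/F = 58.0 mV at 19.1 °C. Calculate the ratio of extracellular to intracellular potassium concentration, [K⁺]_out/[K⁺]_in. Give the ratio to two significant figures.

log₁₀([out]/[in]) = E·z/(58.0) = -99.5 × 1 / 58.0 = -1.7155
[out]/[in] = 10^(-1.7155) = 0.01925

0.019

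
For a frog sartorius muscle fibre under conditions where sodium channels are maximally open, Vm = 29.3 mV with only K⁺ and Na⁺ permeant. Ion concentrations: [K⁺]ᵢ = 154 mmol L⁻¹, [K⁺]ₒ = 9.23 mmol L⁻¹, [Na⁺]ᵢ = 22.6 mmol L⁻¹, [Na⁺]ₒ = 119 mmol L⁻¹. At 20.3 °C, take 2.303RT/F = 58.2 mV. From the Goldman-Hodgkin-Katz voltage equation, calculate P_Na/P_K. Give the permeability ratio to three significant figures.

Let α = P_Na/P_K. GHK: Vm = 58.2·log₁₀[(Kₒ + α·Naₒ)/(Kᵢ + α·Naᵢ)].
10^(Vm/58.2) = 10^(29.3/58.2) = 3.1874
So 3.1874·(Kᵢ + α·Naᵢ) = Kₒ + α·Naₒ → α = (3.1874·154.0 − 9.23) / (119.0 − 3.1874·22.6)
α = (490.9 − 9.23) / (119.0 − 72.04) = 481.6/46.96 = 10.26

10.3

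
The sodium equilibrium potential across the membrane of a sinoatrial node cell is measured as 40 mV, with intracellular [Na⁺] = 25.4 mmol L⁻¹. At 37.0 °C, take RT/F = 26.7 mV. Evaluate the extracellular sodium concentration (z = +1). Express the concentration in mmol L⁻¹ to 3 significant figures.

Nernst: E = (26.7/1) · ln([out]/[in]), so ln([out]/[in]) = 40.0 × 1 / 26.7 = 1.4981.
[out]/[in] = e^(1.4981) = 4.473.
[out] = 4.473 × 25.4 = 113.6 mmol L⁻¹.

114 mmol L⁻¹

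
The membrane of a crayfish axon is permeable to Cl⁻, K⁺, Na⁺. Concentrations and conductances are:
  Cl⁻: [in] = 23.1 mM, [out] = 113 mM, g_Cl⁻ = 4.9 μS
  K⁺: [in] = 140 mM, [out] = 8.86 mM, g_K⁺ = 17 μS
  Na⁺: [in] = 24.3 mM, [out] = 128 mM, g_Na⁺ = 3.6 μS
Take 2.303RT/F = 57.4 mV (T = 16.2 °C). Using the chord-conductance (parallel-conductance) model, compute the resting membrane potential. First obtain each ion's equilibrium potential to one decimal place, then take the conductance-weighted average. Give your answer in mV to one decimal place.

-47.6 mV

E_Cl⁻ = (57.4/-1)·log₁₀(113/23.1) = -39.6 mV
E_K⁺ = (57.4/1)·log₁₀(8.86/140) = -68.8 mV
E_Na⁺ = (57.4/1)·log₁₀(128/24.3) = 41.4 mV
Vm = (Σ gᵢEᵢ)/(Σ gᵢ) = (4.9·-39.6 + 17·-68.8 + 3.6·41.4) / (4.9 + 17 + 3.6)
= -1214.60 / 25.5 = -47.63 mV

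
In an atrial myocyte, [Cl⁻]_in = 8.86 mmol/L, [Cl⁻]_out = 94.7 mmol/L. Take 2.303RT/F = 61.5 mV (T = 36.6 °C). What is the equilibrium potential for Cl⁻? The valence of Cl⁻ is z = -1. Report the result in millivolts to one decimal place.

-63.3 mV

E = (61.5/z) · log₁₀([Cl⁻]_out/[Cl⁻]_in) with z = -1.
For an anion, dividing by z = -1 reverses the sign.
= (61.5/-1) · log₁₀(94.7/8.86) = -61.50 · log₁₀(10.69)
= -61.50 · (1.0289) = -63.28 mV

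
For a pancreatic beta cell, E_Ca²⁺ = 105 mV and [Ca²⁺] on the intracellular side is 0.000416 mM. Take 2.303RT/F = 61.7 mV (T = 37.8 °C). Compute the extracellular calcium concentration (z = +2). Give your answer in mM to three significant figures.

1.05 mM

Nernst: E = (61.7/2) · log₁₀([out]/[in]), so log₁₀([out]/[in]) = 105.0 × 2 / 61.7 = 3.4036.
[out]/[in] = 10^(3.4036) = 2533.
[out] = 2533 × 0.000416 = 1.054 mM.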